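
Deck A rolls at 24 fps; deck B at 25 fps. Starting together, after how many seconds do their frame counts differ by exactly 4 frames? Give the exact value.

4 seconds

The gap grows by |25 − 24| = 1 frame per second.
Time for a 4-frame gap: 4 ÷ (1) = 4 s.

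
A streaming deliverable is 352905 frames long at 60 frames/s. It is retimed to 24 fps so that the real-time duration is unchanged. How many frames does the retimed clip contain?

141162 frames

Target frames = source frames × (target rate / source rate) = 352905 × (24)/(60) = 352905 × 2/5 = 141162.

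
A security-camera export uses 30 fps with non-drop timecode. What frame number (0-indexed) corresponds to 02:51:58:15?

Total seconds to the label: (2 × 3600 + 51 × 60 + 58) = 10318.
Frame index = 10318 × 30 + 15 = 309555.

frame 309555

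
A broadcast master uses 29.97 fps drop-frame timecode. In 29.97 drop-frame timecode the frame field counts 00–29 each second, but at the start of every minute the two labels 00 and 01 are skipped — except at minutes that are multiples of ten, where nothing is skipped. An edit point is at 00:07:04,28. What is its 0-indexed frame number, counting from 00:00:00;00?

Complete 10-minute blocks: 0, each 17982 frames → 0.
Remaining 7 whole minutes in the current block: 1800 + 6 × 1798 = 12588 frames.
Within the current minute: 4 × 30 + 28 − 2 = 146 (labels ;00/;01 skipped at this minute). Total = 0 + 12588 + 146 = 12734.

12734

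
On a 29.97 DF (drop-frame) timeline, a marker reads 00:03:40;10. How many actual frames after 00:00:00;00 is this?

6604

Complete 10-minute blocks: 0, each 17982 frames → 0.
Remaining 3 whole minutes in the current block: 1800 + 2 × 1798 = 5396 frames.
Within the current minute: 40 × 30 + 10 − 2 = 1208 (labels ;00/;01 skipped at this minute). Total = 0 + 5396 + 1208 = 6604.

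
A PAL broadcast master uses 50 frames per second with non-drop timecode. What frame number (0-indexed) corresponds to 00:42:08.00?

Total seconds to the label: (0 × 3600 + 42 × 60 + 8) = 2528.
Frame index = 2528 × 50 + 0 = 126400.

frame 126400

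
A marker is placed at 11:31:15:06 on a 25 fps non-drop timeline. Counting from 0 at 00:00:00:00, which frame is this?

frame 1036881

Total seconds to the label: (11 × 3600 + 31 × 60 + 15) = 41475.
Frame index = 41475 × 25 + 6 = 1036881.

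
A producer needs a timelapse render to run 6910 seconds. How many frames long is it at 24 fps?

165840 frames

Frames = 6910 × 24 = 165840.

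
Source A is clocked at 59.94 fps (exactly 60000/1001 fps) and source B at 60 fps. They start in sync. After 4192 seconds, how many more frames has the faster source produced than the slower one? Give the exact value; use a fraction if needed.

A emits 60000/1001 × 4192 = 251520000/1001 frames; B emits 60 × 4192 = 251520.
Difference = 251520/1001 frames (≈ 251.2687); B is ahead of A.

251520/1001 frames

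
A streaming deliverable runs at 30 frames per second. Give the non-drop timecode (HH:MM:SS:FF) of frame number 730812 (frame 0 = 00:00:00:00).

06:46:00:12

730812 ÷ 30 = 24360 full seconds, remainder 12 frames.
24360 s = 6 h 46 min 0 s.
Timecode: 06:46:00:12.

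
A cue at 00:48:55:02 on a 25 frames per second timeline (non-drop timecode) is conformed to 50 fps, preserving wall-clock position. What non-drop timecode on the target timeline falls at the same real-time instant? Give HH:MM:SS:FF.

00:48:55:04

Source frame index: (0×3600 + 48×60 + 55) × 25 + 2 = 73377.
Real time: 73377 / (25) = 73377/25 s.
Target frame: (73377/25) × (50) = 146754.
At 50 labels/s: frame 146754 → 00:48:55:04.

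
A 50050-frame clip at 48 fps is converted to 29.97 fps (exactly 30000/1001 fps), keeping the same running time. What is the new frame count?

31250 frames

Target frames = source frames × (target rate / source rate) = 50050 × (30000/1001)/(48) = 50050 × 625/1001 = 31250.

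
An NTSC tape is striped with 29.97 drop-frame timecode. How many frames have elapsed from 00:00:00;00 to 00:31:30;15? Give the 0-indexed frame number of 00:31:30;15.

Complete 10-minute blocks: 3, each 17982 frames → 53946.
Remaining 1 whole minute in the current block: 1800 + 0 × 1798 = 1800 frames.
Within the current minute: 30 × 30 + 15 − 2 = 913 (labels ;00/;01 skipped at this minute). Total = 53946 + 1800 + 913 = 56659.

56659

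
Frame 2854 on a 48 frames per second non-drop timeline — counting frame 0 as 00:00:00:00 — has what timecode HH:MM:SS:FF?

00:00:59:22

2854 ÷ 48 = 59 full seconds, remainder 22 frames.
59 s = 0 h 0 min 59 s.
Timecode: 00:00:59:22.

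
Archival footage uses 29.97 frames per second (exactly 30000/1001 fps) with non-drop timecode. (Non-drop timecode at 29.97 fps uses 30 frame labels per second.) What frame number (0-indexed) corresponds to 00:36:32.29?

Total seconds to the label: (0 × 3600 + 36 × 60 + 32) = 2192.
Frame index = 2192 × 30 + 29 = 65789.

65789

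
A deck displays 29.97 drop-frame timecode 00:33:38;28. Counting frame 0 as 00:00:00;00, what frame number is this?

Complete 10-minute blocks: 3, each 17982 frames → 53946.
Remaining 3 whole minutes in the current block: 1800 + 2 × 1798 = 5396 frames.
Within the current minute: 38 × 30 + 28 − 2 = 1166 (labels ;00/;01 skipped at this minute). Total = 53946 + 5396 + 1166 = 60508.

60508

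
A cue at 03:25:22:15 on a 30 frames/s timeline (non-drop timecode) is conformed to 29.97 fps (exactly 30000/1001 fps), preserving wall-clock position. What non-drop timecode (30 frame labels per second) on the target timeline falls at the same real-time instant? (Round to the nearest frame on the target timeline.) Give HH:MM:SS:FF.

03:25:10:06

Source frame index: (3×3600 + 25×60 + 22) × 30 + 15 = 369675.
Real time: 369675 / (30) = 24645/2 s.
Target frame: (24645/2) × (30000/1001) = 369675000/1001 ≈ 369305.694 → 369306.
At 30 labels/s: frame 369306 → 03:25:10:06.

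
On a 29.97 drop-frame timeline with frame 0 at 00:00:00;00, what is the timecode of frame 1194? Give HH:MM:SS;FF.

Ten DF minutes hold 17982 frames, so frame 1194 lies in block 0 (frames 0–17981) with 1194 frames into that block.
The block's first minute is 1800 frames and the rest 1798 each; 1194 frames reaches minute 0, so 0 × 18 + 0 × 2 = 0 labels have been skipped so far.
Adding those back, label number 1194 + 0 = 1194 at 30 labels/s is 39 s + 24 f = 0 h 0 min 39 s frame 24, i.e. 00:00:39;24.

00:00:39;24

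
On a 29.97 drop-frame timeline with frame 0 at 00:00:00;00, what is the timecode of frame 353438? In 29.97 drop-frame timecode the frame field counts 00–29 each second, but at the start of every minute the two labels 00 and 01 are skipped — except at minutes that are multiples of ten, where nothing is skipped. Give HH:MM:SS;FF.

03:16:33;02

Each 10-minute DF block holds 10 × 60 × 30 − 9 × 2 = 17982 frames. 353438 ÷ 17982 → 19 full blocks, remainder 11780.
Within the partial block the first minute is 1800 frames and each further minute 1798, so 6 further minute boundaries passed. Total skipped labels = 18 × 19 + 2 × 6 = 354.
Non-drop label index = 353438 + 354 = 353792; at 30 labels/s that is 03:16:33:02, i.e. DF 03:16:33;02.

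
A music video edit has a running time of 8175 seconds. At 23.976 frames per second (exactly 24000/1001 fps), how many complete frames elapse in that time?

196003 frames

Frames = 8175 × 24000/1001 = 196200000/1001 ≈ 196003.9960.
Complete frames: 196003.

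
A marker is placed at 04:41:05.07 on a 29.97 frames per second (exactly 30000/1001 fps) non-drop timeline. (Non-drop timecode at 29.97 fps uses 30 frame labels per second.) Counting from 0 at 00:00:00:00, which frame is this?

Total seconds to the label: (4 × 3600 + 41 × 60 + 5) = 16865.
Frame index = 16865 × 30 + 7 = 505957.

frame 505957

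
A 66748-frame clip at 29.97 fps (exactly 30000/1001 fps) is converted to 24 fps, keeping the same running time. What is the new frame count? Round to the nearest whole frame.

53452 frames

Frames at target rate = 66748 × (24) / (30000/1001) = 33407374/625 ≈ 53451.798.
Nearest whole frame: 53452.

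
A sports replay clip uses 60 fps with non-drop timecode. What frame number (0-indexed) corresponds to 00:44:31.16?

Total seconds to the label: (0 × 3600 + 44 × 60 + 31) = 2671.
Frame index = 2671 × 60 + 16 = 160276.

160276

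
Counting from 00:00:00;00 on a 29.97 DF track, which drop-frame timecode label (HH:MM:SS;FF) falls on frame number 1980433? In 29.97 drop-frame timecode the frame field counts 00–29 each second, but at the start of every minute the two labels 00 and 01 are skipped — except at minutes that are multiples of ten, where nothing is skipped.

18:21:20;15

Ten DF minutes hold 17982 frames, so frame 1980433 lies in block 110 (frames 1978020–1996001) with 2413 frames into that block.
The block's first minute is 1800 frames and the rest 1798 each; 2413 frames reaches minute 1, so 110 × 18 + 1 × 2 = 1982 labels have been skipped so far.
Adding those back, label number 1980433 + 1982 = 1982415 at 30 labels/s is 66080 s + 15 f = 18 h 21 min 20 s frame 15, i.e. 18:21:20;15.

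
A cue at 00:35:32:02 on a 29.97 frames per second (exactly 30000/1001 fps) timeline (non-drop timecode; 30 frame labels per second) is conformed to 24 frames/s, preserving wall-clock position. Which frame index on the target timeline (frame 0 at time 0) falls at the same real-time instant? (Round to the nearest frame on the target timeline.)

Source frame index: (0×3600 + 35×60 + 32) × 30 + 2 = 63962.
Real time: 63962 / (30000/1001) = 32012981/15000 s.
Target frame: (32012981/15000) × (24) = 32012981/625 ≈ 51220.770 → 51221.

frame 51221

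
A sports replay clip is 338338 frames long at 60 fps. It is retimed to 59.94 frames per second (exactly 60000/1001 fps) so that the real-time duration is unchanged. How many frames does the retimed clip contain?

Target frames = source frames × (target rate / source rate) = 338338 × (60000/1001)/(60) = 338338 × 1000/1001 = 338000.

338000 frames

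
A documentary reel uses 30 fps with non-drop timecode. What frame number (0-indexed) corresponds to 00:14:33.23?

frame 26213

Total seconds to the label: (0 × 3600 + 14 × 60 + 33) = 873.
Frame index = 873 × 30 + 23 = 26213.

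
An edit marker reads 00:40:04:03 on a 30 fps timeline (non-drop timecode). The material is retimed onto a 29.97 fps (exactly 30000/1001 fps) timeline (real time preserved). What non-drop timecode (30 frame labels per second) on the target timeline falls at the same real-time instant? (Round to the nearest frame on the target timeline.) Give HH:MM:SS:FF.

Source frame index: (0×3600 + 40×60 + 4) × 30 + 3 = 72123.
Real time: 72123 / (30) = 24041/10 s.
Target frame: (24041/10) × (30000/1001) = 72123000/1001 ≈ 72050.949 → 72051.
At 30 labels/s: frame 72051 → 00:40:01:21.

00:40:01:21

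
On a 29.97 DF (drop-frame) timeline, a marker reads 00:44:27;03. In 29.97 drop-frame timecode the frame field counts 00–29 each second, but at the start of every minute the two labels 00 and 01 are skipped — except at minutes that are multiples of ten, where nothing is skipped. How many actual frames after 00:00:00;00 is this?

As if non-drop at 30 labels/s: (0 × 3600 + 44 × 60 + 27) × 30 + 3 = 80013.
Minute boundaries passed: 44; those not divisible by 10: 44 − 4 = 40; dropped labels = 2 × 40 = 80.
Actual frame index = 80013 − 80 = 79933.

79933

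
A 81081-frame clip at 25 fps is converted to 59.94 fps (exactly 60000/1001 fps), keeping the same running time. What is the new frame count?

194400 frames

Target frames = source frames × (target rate / source rate) = 81081 × (60000/1001)/(25) = 81081 × 2400/1001 = 194400.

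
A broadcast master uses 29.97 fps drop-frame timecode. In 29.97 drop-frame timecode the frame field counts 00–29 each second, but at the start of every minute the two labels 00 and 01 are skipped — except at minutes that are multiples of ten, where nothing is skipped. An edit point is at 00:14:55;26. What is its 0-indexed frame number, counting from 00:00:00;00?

26850

Complete 10-minute blocks: 1, each 17982 frames → 17982.
Remaining 4 whole minutes in the current block: 1800 + 3 × 1798 = 7194 frames.
Within the current minute: 55 × 30 + 26 − 2 = 1674 (labels ;00/;01 skipped at this minute). Total = 17982 + 7194 + 1674 = 26850.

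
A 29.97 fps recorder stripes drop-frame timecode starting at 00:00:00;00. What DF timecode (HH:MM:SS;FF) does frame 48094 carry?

00:26:44;22

Each 10-minute DF block holds 10 × 60 × 30 − 9 × 2 = 17982 frames. 48094 ÷ 17982 → 2 full blocks, remainder 12130.
Within the partial block the first minute is 1800 frames and each further minute 1798, so 6 further minute boundaries passed. Total skipped labels = 18 × 2 + 2 × 6 = 48.
Non-drop label index = 48094 + 48 = 48142; at 30 labels/s that is 00:26:44:22, i.e. DF 00:26:44;22.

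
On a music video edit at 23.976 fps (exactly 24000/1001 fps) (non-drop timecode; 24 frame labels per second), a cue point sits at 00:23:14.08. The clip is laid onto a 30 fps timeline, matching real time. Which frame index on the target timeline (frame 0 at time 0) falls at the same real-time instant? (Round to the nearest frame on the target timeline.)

Source frame index: (0×3600 + 23×60 + 14) × 24 + 8 = 33464.
Real time: 33464 / (24000/1001) = 4187183/3000 s.
Target frame: (4187183/3000) × (30) = 4187183/100 ≈ 41871.830 → 41872.

frame 41872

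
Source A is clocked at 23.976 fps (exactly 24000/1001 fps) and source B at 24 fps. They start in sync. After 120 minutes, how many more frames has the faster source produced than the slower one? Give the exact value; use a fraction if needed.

120 min = 7200 s.
A emits 24000/1001 × 7200 = 172800000/1001 frames; B emits 24 × 7200 = 172800.
Difference = 172800/1001 frames (≈ 172.6274); B is ahead of A.

172800/1001 frames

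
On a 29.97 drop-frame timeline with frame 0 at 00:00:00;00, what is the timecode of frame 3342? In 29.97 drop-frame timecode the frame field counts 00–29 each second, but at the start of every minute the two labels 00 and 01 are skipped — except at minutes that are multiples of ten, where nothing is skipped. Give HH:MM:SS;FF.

Ten DF minutes hold 17982 frames, so frame 3342 lies in block 0 (frames 0–17981) with 3342 frames into that block.
The block's first minute is 1800 frames and the rest 1798 each; 3342 frames reaches minute 1, so 0 × 18 + 1 × 2 = 2 labels have been skipped so far.
Adding those back, label number 3342 + 2 = 3344 at 30 labels/s is 111 s + 14 f = 0 h 1 min 51 s frame 14, i.e. 00:01:51;14.

00:01:51;14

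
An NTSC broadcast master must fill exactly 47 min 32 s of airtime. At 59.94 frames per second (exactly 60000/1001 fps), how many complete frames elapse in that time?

170949 frames

47 min 32 s = 2852 s.
Frames = 2852 × 60000/1001 = 171120000/1001 ≈ 170949.0509.
Complete frames: 170949.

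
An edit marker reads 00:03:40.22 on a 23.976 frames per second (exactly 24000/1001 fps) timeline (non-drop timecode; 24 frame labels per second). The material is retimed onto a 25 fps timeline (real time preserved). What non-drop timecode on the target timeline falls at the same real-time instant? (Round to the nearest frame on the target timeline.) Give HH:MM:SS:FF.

00:03:41:03

Source frame index: (0×3600 + 3×60 + 40) × 24 + 22 = 5302.
Real time: 5302 / (24000/1001) = 2653651/12000 s.
Target frame: (2653651/12000) × (25) = 2653651/480 ≈ 5528.440 → 5528.
At 25 labels/s: frame 5528 → 00:03:41:03.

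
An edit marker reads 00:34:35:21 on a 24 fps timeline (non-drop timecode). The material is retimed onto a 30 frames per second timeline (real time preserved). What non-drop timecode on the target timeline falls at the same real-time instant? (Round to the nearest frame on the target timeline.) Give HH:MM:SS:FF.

00:34:35:26

Source frame index: (0×3600 + 34×60 + 35) × 24 + 21 = 49821.
Real time: 49821 / (24) = 16607/8 s.
Target frame: (16607/8) × (30) = 249105/4 ≈ 62276.250 → 62276.
At 30 labels/s: frame 62276 → 00:34:35:26.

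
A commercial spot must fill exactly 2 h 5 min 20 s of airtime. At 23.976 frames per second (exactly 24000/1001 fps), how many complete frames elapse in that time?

180299 frames

2 h 5 min 20 s = 7520 s.
Frames = 7520 × 24000/1001 = 180480000/1001 ≈ 180299.7003.
Complete frames: 180299.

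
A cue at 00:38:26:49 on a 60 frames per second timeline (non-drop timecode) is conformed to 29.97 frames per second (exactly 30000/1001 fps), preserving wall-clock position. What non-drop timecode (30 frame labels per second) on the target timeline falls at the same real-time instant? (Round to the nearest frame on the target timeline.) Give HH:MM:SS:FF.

00:38:24:15

Source frame index: (0×3600 + 38×60 + 26) × 60 + 49 = 138409.
Real time: 138409 / (60) = 138409/60 s.
Target frame: (138409/60) × (30000/1001) = 69204500/1001 ≈ 69135.365 → 69135.
At 30 labels/s: frame 69135 → 00:38:24:15.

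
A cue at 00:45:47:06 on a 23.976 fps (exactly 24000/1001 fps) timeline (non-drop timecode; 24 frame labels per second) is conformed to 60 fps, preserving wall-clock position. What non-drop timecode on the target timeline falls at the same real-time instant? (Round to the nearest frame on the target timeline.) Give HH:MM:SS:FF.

00:45:50:00

Source frame index: (0×3600 + 45×60 + 47) × 24 + 6 = 65934.
Real time: 65934 / (24000/1001) = 10999989/4000 s.
Target frame: (10999989/4000) × (60) = 32999967/200 ≈ 164999.835 → 165000.
At 60 labels/s: frame 165000 → 00:45:50:00.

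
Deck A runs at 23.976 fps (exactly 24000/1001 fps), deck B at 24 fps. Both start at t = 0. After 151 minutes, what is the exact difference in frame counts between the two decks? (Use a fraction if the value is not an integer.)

151 min = 9060 s.
A emits 24000/1001 × 9060 = 217440000/1001 frames; B emits 24 × 9060 = 217440.
Difference = 217440/1001 frames (≈ 217.2228); B is ahead of A.

217440/1001 frames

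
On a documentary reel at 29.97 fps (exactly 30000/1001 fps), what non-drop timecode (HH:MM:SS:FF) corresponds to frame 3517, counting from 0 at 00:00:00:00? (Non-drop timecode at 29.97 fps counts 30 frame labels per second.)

00:01:57:07

3517 ÷ 30 = 117 full seconds, remainder 7 frames.
117 s = 0 h 1 min 57 s.
Timecode: 00:01:57:07.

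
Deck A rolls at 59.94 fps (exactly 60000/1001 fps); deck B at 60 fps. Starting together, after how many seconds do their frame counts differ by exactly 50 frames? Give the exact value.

The gap grows by |60 − 60000/1001| = 60/1001 frames per second.
Time for a 50-frame gap: 50 ÷ (60/1001) = 5005/6 s.

5005/6 seconds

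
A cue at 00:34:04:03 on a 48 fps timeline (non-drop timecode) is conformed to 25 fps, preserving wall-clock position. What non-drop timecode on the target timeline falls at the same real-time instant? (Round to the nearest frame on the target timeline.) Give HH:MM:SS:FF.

Source frame index: (0×3600 + 34×60 + 4) × 48 + 3 = 98115.
Real time: 98115 / (48) = 32705/16 s.
Target frame: (32705/16) × (25) = 817625/16 ≈ 51101.562 → 51102.
At 25 labels/s: frame 51102 → 00:34:04:02.

00:34:04:02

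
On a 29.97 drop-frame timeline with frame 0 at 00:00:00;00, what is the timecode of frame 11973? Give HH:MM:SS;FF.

00:06:39;15

Ten DF minutes hold 17982 frames, so frame 11973 lies in block 0 (frames 0–17981) with 11973 frames into that block.
The block's first minute is 1800 frames and the rest 1798 each; 11973 frames reaches minute 6, so 0 × 18 + 6 × 2 = 12 labels have been skipped so far.
Adding those back, label number 11973 + 12 = 11985 at 30 labels/s is 399 s + 15 f = 0 h 6 min 39 s frame 15, i.e. 00:06:39;15.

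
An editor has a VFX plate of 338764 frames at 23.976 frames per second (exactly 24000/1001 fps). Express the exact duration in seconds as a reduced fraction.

84775691/6000 seconds

Running time = 338764 ÷ (24000/1001) = 338764 × 1001/24000 = 84775691/6000 s.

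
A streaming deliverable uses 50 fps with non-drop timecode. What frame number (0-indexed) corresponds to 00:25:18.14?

Total seconds to the label: (0 × 3600 + 25 × 60 + 18) = 1518.
Frame index = 1518 × 50 + 14 = 75914.

frame 75914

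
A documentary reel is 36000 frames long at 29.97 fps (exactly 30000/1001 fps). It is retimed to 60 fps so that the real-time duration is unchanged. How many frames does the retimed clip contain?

72072 frames

Target frames = source frames × (target rate / source rate) = 36000 × (60)/(30000/1001) = 36000 × 1001/500 = 72072.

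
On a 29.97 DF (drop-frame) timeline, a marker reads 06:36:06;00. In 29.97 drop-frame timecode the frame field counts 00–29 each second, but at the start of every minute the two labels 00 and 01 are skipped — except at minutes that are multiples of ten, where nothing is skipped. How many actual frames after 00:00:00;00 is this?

Complete 10-minute blocks: 39, each 17982 frames → 701298.
Remaining 6 whole minutes in the current block: 1800 + 5 × 1798 = 10790 frames.
Within the current minute: 6 × 30 + 0 − 2 = 178 (labels ;00/;01 skipped at this minute). Total = 701298 + 10790 + 178 = 712266.

712266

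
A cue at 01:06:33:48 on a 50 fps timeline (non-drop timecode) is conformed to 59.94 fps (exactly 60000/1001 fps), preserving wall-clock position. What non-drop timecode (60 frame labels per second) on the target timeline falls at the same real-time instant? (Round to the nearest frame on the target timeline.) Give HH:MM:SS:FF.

01:06:29:58

Source frame index: (1×3600 + 6×60 + 33) × 50 + 48 = 199698.
Real time: 199698 / (50) = 99849/25 s.
Target frame: (99849/25) × (60000/1001) = 239637600/1001 ≈ 239398.202 → 239398.
At 60 labels/s: frame 239398 → 01:06:29:58.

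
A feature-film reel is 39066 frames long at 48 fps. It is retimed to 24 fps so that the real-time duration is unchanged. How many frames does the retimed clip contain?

19533 frames

Target frames = source frames × (target rate / source rate) = 39066 × (24)/(48) = 39066 × 1/2 = 19533.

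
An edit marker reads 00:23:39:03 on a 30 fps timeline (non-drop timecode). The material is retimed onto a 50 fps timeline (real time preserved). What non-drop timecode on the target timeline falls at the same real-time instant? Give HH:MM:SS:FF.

Source frame index: (0×3600 + 23×60 + 39) × 30 + 3 = 42573.
Real time: 42573 / (30) = 14191/10 s.
Target frame: (14191/10) × (50) = 70955.
At 50 labels/s: frame 70955 → 00:23:39:05.

00:23:39:05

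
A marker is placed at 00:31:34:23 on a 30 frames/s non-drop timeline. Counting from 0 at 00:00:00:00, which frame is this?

Total seconds to the label: (0 × 3600 + 31 × 60 + 34) = 1894.
Frame index = 1894 × 30 + 23 = 56843.

frame 56843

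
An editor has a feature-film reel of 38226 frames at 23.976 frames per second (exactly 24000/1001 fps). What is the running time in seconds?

Running time = 38226 / (24000/1001) = 1594.34275 s.

1594.34275 seconds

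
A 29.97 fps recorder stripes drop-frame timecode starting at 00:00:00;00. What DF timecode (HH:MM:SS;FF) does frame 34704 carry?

00:19:18;00

Ten DF minutes hold 17982 frames, so frame 34704 lies in block 1 (frames 17982–35963) with 16722 frames into that block.
The block's first minute is 1800 frames and the rest 1798 each; 16722 frames reaches minute 9, so 1 × 18 + 9 × 2 = 36 labels have been skipped so far.
Adding those back, label number 34704 + 36 = 34740 at 30 labels/s is 1158 s + 0 f = 0 h 19 min 18 s frame 0, i.e. 00:19:18;00.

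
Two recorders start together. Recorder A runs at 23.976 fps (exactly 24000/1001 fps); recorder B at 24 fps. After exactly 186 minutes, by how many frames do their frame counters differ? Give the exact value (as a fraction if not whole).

186 min = 11160 s.
A emits 24000/1001 × 11160 = 267840000/1001 frames; B emits 24 × 11160 = 267840.
Difference = 267840/1001 frames (≈ 267.5724); B is ahead of A.

267840/1001 frames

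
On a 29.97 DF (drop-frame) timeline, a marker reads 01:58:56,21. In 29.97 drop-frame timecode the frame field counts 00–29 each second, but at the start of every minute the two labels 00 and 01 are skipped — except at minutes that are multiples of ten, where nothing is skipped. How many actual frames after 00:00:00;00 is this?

213887

Complete 10-minute blocks: 11, each 17982 frames → 197802.
Remaining 8 whole minutes in the current block: 1800 + 7 × 1798 = 14386 frames.
Within the current minute: 56 × 30 + 21 − 2 = 1699 (labels ;00/;01 skipped at this minute). Total = 197802 + 14386 + 1699 = 213887.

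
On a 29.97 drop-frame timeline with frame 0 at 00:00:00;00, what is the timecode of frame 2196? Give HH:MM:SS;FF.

Each 10-minute DF block holds 10 × 60 × 30 − 9 × 2 = 17982 frames. 2196 ÷ 17982 → 0 full blocks, remainder 2196.
Within the partial block the first minute is 1800 frames and each further minute 1798, so 1 further minute boundary passed. Total skipped labels = 18 × 0 + 2 × 1 = 2.
Non-drop label index = 2196 + 2 = 2198; at 30 labels/s that is 00:01:13:08, i.e. DF 00:01:13;08.

00:01:13;08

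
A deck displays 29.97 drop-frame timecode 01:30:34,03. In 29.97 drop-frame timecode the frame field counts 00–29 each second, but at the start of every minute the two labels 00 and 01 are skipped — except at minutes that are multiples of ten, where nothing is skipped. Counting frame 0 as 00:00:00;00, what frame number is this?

Complete 10-minute blocks: 9, each 17982 frames → 161838.
Remaining 0 whole minutes in the current block: 0 frames.
Within the current minute: 34 × 30 + 3 = 1023. Total = 161838 + 0 + 1023 = 162861.

162861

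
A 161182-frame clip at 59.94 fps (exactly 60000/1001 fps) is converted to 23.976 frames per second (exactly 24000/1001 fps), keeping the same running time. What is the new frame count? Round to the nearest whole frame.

Frames at target rate = 161182 × (24000/1001) / (60000/1001) = 322364/5 ≈ 64472.800.
Nearest whole frame: 64473.

64473 frames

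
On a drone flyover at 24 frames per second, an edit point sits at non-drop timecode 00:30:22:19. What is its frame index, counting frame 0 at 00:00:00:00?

Total seconds to the label: (0 × 3600 + 30 × 60 + 22) = 1822.
Frame index = 1822 × 24 + 19 = 43747.

43747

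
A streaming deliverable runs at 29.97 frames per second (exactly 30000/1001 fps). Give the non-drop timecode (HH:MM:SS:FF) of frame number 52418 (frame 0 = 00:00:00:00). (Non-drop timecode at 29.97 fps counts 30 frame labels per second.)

52418 ÷ 30 = 1747 full seconds, remainder 8 frames.
1747 s = 0 h 29 min 7 s.
Timecode: 00:29:07:08.

00:29:07:08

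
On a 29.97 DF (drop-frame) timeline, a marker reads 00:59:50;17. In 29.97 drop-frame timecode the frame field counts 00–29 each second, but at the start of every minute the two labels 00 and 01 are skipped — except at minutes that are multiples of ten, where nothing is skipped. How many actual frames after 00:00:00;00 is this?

Complete 10-minute blocks: 5, each 17982 frames → 89910.
Remaining 9 whole minutes in the current block: 1800 + 8 × 1798 = 16184 frames.
Within the current minute: 50 × 30 + 17 − 2 = 1515 (labels ;00/;01 skipped at this minute). Total = 89910 + 16184 + 1515 = 107609.

107609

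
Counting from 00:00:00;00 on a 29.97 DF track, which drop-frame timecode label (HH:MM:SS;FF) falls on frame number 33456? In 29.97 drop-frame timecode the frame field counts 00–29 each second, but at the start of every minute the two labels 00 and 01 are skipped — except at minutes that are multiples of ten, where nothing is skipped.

00:18:36;10

Each 10-minute DF block holds 10 × 60 × 30 − 9 × 2 = 17982 frames. 33456 ÷ 17982 → 1 full block, remainder 15474.
Within the partial block the first minute is 1800 frames and each further minute 1798, so 8 further minute boundaries passed. Total skipped labels = 18 × 1 + 2 × 8 = 34.
Non-drop label index = 33456 + 34 = 33490; at 30 labels/s that is 00:18:36:10, i.e. DF 00:18:36;10.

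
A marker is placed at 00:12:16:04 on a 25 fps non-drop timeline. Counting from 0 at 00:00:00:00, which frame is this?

18404

Total seconds to the label: (0 × 3600 + 12 × 60 + 16) = 736.
Frame index = 736 × 25 + 4 = 18404.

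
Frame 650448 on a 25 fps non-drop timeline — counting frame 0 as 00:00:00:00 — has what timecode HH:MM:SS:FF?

650448 ÷ 25 = 26017 full seconds, remainder 23 frames.
26017 s = 7 h 13 min 37 s.
Timecode: 07:13:37:23.

07:13:37:23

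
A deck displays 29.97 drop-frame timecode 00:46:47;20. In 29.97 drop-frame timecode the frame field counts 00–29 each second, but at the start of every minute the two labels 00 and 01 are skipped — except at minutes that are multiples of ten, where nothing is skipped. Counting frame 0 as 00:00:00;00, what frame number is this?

As if non-drop at 30 labels/s: (0 × 3600 + 46 × 60 + 47) × 30 + 20 = 84230.
Minute boundaries passed: 46; those not divisible by 10: 46 − 4 = 42; dropped labels = 2 × 42 = 84.
Actual frame index = 84230 − 84 = 84146.

84146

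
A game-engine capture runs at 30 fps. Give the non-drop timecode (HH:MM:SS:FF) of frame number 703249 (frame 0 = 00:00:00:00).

06:30:41:19

703249 ÷ 30 = 23441 full seconds, remainder 19 frames.
23441 s = 6 h 30 min 41 s.
Timecode: 06:30:41:19.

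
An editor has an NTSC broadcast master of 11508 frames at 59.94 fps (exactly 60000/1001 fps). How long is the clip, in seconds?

191.9918 seconds

Running time = 11508 / (60000/1001) = 191.9918 s.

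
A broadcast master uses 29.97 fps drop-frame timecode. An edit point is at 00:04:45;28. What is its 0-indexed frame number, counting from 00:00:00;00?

As if non-drop at 30 labels/s: (0 × 3600 + 4 × 60 + 45) × 30 + 28 = 8578.
Minute boundaries passed: 4; those not divisible by 10: 4 − 0 = 4; dropped labels = 2 × 4 = 8.
Actual frame index = 8578 − 8 = 8570.

8570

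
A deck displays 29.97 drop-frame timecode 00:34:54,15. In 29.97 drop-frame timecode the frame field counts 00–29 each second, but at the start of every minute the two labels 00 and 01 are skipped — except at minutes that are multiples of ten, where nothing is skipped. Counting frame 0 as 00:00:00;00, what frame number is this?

As if non-drop at 30 labels/s: (0 × 3600 + 34 × 60 + 54) × 30 + 15 = 62835.
Minute boundaries passed: 34; those not divisible by 10: 34 − 3 = 31; dropped labels = 2 × 31 = 62.
Actual frame index = 62835 − 62 = 62773.

62773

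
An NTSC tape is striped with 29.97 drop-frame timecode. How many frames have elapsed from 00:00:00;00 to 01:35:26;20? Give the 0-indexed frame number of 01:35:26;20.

171628

As if non-drop at 30 labels/s: (1 × 3600 + 35 × 60 + 26) × 30 + 20 = 171800.
Minute boundaries passed: 95; those not divisible by 10: 95 − 9 = 86; dropped labels = 2 × 86 = 172.
Actual frame index = 171800 − 172 = 171628.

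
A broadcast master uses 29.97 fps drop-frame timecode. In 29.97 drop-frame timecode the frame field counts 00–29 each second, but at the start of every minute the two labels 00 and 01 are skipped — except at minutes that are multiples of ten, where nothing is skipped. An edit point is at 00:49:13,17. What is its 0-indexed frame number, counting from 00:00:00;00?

As if non-drop at 30 labels/s: (0 × 3600 + 49 × 60 + 13) × 30 + 17 = 88607.
Minute boundaries passed: 49; those not divisible by 10: 49 − 4 = 45; dropped labels = 2 × 45 = 90.
Actual frame index = 88607 − 90 = 88517.

88517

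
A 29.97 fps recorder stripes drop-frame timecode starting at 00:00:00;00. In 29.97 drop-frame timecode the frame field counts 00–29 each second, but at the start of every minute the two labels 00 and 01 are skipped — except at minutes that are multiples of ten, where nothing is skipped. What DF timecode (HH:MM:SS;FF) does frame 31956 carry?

Each 10-minute DF block holds 10 × 60 × 30 − 9 × 2 = 17982 frames. 31956 ÷ 17982 → 1 full block, remainder 13974.
Within the partial block the first minute is 1800 frames and each further minute 1798, so 7 further minute boundaries passed. Total skipped labels = 18 × 1 + 2 × 7 = 32.
Non-drop label index = 31956 + 32 = 31988; at 30 labels/s that is 00:17:46:08, i.e. DF 00:17:46;08.

00:17:46;08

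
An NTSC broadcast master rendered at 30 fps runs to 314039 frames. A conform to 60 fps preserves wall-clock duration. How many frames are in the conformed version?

Target frames = source frames × (target rate / source rate) = 314039 × (60)/(30) = 314039 × 2 = 628078.

628078 frames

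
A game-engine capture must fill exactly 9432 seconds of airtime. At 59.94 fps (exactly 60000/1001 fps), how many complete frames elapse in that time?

Frames = 9432 × 60000/1001 = 565920000/1001 ≈ 565354.6454.
Complete frames: 565354.

565354 frames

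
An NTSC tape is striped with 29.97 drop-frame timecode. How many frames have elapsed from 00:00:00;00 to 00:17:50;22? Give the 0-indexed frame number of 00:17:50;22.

32090

As if non-drop at 30 labels/s: (0 × 3600 + 17 × 60 + 50) × 30 + 22 = 32122.
Minute boundaries passed: 17; those not divisible by 10: 17 − 1 = 16; dropped labels = 2 × 16 = 32.
Actual frame index = 32122 − 32 = 32090.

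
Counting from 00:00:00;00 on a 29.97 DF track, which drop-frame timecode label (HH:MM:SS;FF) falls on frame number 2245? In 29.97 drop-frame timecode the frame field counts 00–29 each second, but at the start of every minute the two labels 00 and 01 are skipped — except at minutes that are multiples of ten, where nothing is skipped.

00:01:14;27

Ten DF minutes hold 17982 frames, so frame 2245 lies in block 0 (frames 0–17981) with 2245 frames into that block.
The block's first minute is 1800 frames and the rest 1798 each; 2245 frames reaches minute 1, so 0 × 18 + 1 × 2 = 2 labels have been skipped so far.
Adding those back, label number 2245 + 2 = 2247 at 30 labels/s is 74 s + 27 f = 0 h 1 min 14 s frame 27, i.e. 00:01:14;27.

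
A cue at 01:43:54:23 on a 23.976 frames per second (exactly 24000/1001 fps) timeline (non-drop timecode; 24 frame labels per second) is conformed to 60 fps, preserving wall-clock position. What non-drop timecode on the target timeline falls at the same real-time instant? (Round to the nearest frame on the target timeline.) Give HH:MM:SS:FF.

01:44:01:12

Source frame index: (1×3600 + 43×60 + 54) × 24 + 23 = 149639.
Real time: 149639 / (24000/1001) = 149788639/24000 s.
Target frame: (149788639/24000) × (60) = 149788639/400 ≈ 374471.597 → 374472.
At 60 labels/s: frame 374472 → 01:44:01:12.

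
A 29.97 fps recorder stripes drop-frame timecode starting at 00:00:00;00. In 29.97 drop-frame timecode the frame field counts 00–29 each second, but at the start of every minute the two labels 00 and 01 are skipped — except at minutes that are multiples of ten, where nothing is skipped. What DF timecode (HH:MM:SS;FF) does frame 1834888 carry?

17:00:24;04

Each 10-minute DF block holds 10 × 60 × 30 − 9 × 2 = 17982 frames. 1834888 ÷ 17982 → 102 full blocks, remainder 724.
Within the partial block the first minute is 1800 frames and each further minute 1798, so 0 further minute boundaries passed. Total skipped labels = 18 × 102 + 2 × 0 = 1836.
Non-drop label index = 1834888 + 1836 = 1836724; at 30 labels/s that is 17:00:24:04, i.e. DF 17:00:24;04.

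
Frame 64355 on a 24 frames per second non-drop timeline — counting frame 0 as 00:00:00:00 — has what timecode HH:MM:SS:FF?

00:44:41:11

64355 ÷ 24 = 2681 full seconds, remainder 11 frames.
2681 s = 0 h 44 min 41 s.
Timecode: 00:44:41:11.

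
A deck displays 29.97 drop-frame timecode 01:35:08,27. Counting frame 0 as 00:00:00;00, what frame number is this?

171095

As if non-drop at 30 labels/s: (1 × 3600 + 35 × 60 + 8) × 30 + 27 = 171267.
Minute boundaries passed: 95; those not divisible by 10: 95 − 9 = 86; dropped labels = 2 × 86 = 172.
Actual frame index = 171267 − 172 = 171095.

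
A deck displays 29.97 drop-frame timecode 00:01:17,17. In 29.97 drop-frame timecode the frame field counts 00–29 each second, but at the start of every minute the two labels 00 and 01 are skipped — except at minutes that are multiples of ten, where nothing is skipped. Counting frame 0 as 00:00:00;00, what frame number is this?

2325

Complete 10-minute blocks: 0, each 17982 frames → 0.
Remaining 1 whole minute in the current block: 1800 + 0 × 1798 = 1800 frames.
Within the current minute: 17 × 30 + 17 − 2 = 525 (labels ;00/;01 skipped at this minute). Total = 0 + 1800 + 525 = 2325.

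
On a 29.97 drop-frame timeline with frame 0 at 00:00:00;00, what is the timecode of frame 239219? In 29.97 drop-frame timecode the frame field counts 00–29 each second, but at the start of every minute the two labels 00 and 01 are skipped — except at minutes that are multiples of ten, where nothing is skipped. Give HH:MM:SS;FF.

02:13:01;29

Ten DF minutes hold 17982 frames, so frame 239219 lies in block 13 (frames 233766–251747) with 5453 frames into that block.
The block's first minute is 1800 frames and the rest 1798 each; 5453 frames reaches minute 3, so 13 × 18 + 3 × 2 = 240 labels have been skipped so far.
Adding those back, label number 239219 + 240 = 239459 at 30 labels/s is 7981 s + 29 f = 2 h 13 min 1 s frame 29, i.e. 02:13:01;29.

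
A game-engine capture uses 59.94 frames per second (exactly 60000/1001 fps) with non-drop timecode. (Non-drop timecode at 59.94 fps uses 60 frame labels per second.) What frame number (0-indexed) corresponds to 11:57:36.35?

frame 2583395

Total seconds to the label: (11 × 3600 + 57 × 60 + 36) = 43056.
Frame index = 43056 × 60 + 35 = 2583395.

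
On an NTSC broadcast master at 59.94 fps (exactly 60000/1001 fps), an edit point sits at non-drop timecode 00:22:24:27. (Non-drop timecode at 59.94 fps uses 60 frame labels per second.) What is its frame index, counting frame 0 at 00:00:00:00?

Total seconds to the label: (0 × 3600 + 22 × 60 + 24) = 1344.
Frame index = 1344 × 60 + 27 = 80667.

frame 80667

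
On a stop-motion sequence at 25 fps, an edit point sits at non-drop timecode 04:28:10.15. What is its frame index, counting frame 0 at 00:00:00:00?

Total seconds to the label: (4 × 3600 + 28 × 60 + 10) = 16090.
Frame index = 16090 × 25 + 15 = 402265.

402265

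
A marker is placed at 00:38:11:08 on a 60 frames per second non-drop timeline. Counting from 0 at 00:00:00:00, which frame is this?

137468

Total seconds to the label: (0 × 3600 + 38 × 60 + 11) = 2291.
Frame index = 2291 × 60 + 8 = 137468.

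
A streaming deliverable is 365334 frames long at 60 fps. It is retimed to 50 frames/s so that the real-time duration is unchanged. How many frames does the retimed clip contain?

Target frames = source frames × (target rate / source rate) = 365334 × (50)/(60) = 365334 × 5/6 = 304445.

304445 frames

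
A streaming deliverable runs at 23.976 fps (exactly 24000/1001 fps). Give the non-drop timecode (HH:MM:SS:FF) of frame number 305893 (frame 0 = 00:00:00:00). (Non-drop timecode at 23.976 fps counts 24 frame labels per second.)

305893 ÷ 24 = 12745 full seconds, remainder 13 frames.
12745 s = 3 h 32 min 25 s.
Timecode: 03:32:25:13.

03:32:25:13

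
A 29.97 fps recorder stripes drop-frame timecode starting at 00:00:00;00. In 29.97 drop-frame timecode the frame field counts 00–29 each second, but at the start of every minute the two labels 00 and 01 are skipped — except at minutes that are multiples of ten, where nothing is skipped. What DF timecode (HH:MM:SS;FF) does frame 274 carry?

Each 10-minute DF block holds 10 × 60 × 30 − 9 × 2 = 17982 frames. 274 ÷ 17982 → 0 full blocks, remainder 274.
Within the partial block the first minute is 1800 frames and each further minute 1798, so 0 further minute boundaries passed. Total skipped labels = 18 × 0 + 2 × 0 = 0.
Non-drop label index = 274 + 0 = 274; at 30 labels/s that is 00:00:09:04, i.e. DF 00:00:09;04.

00:00:09;04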